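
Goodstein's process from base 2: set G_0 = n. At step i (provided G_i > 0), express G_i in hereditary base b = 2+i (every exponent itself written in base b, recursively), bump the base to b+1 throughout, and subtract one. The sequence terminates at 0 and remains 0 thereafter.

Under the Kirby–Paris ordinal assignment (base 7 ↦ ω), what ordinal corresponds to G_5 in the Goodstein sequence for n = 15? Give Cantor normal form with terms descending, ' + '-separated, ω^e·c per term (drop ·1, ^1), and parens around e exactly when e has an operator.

15 —HB2→ 2^(2 + 1) + 2^2 + 2 + 1 —bump→ 3^(3 + 1) + 3^3 + 3 + 1 = 112 —(−1)→ 111
111 —HB3→ 3^(3 + 1) + 3^3 + 3 —bump→ 4^(4 + 1) + 4^4 + 4 = 1284 —(−1)→ 1283
1283 —HB4→ 4^(4 + 1) + 4^4 + 3 —bump→ 5^(5 + 1) + 5^5 + 3 = 18753 —(−1)→ 18752
18752 —HB5→ 5^(5 + 1) + 5^5 + 2 —bump→ 6^(6 + 1) + 6^6 + 2 = 326594 —(−1)→ 326593
326593 —HB6→ 6^(6 + 1) + 6^6 + 1 —bump→ 7^(7 + 1) + 7^7 + 1 = 6588345 —(−1)→ 6588344
6588344 —HB7→ 7^(7 + 1) + 7^7 —bump→ 8^(8 + 1) + 8^8 = 150994944 —(−1)→ 150994943

ω^(ω + 1) + ω^ω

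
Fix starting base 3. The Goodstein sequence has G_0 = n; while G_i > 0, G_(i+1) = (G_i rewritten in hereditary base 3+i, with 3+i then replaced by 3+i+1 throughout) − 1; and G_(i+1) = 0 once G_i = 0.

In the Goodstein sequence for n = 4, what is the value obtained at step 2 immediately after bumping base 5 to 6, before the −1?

G_0=4  [base 3] 3 + 1  →[3↦4]→  4 + 1 = 5  −1 ⇒ G_1=4
G_1=4  [base 4] 4  →[4↦5]→  5 = 5  −1 ⇒ G_2=4

4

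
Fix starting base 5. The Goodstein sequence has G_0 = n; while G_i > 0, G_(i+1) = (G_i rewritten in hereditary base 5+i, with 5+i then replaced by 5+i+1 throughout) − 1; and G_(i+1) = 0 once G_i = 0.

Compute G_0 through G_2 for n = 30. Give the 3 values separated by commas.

G_0 = 30. HB_5(30) = 5^2 + 5. Bump = 42. G_1 = 41.
G_1 = 41. HB_6(41) = 6^2 + 5. Bump = 54. G_2 = 53.

30, 41, 53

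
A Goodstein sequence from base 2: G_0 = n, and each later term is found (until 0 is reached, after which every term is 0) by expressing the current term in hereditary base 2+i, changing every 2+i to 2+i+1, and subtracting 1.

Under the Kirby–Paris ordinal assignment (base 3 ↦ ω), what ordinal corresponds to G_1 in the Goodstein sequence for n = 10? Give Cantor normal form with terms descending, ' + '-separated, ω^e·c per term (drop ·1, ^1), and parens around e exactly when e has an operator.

10 —HB2→ 2^(2 + 1) + 2 —bump→ 3^(3 + 1) + 3 = 84 —(−1)→ 83
83 —HB3→ 3^(3 + 1) + 2 —bump→ 4^(4 + 1) + 2 = 1026 —(−1)→ 1025

ω^(ω + 1) + 2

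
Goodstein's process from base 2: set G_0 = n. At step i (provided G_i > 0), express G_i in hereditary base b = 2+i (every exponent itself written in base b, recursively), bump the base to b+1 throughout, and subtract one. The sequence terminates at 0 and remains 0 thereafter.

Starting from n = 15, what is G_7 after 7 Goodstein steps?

3524450280

G_0 = 15. HB_2(15) = 2^(2 + 1) + 2^2 + 2 + 1. Bump = 112. G_1 = 111.
G_1 = 111. HB_3(111) = 3^(3 + 1) + 3^3 + 3. Bump = 1284. G_2 = 1283.
G_2 = 1283. HB_4(1283) = 4^(4 + 1) + 4^4 + 3. Bump = 18753. G_3 = 18752.
G_3 = 18752. HB_5(18752) = 5^(5 + 1) + 5^5 + 2. Bump = 326594. G_4 = 326593.
G_4 = 326593. HB_6(326593) = 6^(6 + 1) + 6^6 + 1. Bump = 6588345. G_5 = 6588344.
G_5 = 6588344. HB_7(6588344) = 7^(7 + 1) + 7^7. Bump = 150994944. G_6 = 150994943.
G_6 = 150994943. HB_8(150994943) = 8^(8 + 1) + 7·8^7 + 7·8^6 + 7·8^5 + 7·8^4 + 7·8^3 + 7·8^2 + 7·8 + 7. Bump = 3524450281. G_7 = 3524450280.
G_7 = 3524450280. HB_9(3524450280) = 9^(9 + 1) + 7·9^7 + 7·9^6 + 7·9^5 + 7·9^4 + 7·9^3 + 7·9^2 + 7·9 + 6. Bump = 100077777776. G_8 = 100077777775.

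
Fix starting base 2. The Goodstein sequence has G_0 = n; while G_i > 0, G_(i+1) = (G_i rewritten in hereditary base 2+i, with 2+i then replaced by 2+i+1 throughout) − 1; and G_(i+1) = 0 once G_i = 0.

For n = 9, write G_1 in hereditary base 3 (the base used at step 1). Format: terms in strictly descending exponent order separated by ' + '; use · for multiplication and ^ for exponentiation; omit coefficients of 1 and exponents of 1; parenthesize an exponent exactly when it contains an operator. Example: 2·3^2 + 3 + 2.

3^(3 + 1)

[0] 9 ≡ 2^(2 + 1) + 1 (base 2). Lift 3: 82. −1: 81.
[1] 81 ≡ 3^(3 + 1) (base 3). Lift 4: 1024. −1: 1023.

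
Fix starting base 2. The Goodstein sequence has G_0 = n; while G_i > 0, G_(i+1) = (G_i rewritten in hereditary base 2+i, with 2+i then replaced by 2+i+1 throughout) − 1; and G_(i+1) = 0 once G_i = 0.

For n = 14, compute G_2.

i=0: 14 = 2^(2 + 1) + 2^2 + 2 (b=2); 2→3: 3^(3 + 1) + 3^3 + 3 = 111; 111−1 = 110
i=1: 110 = 3^(3 + 1) + 3^3 + 2 (b=3); 3→4: 4^(4 + 1) + 4^4 + 2 = 1282; 1282−1 = 1281
i=2: 1281 = 4^(4 + 1) + 4^4 + 1 (b=4); 4→5: 5^(5 + 1) + 5^5 + 1 = 18751; 18751−1 = 18750

1281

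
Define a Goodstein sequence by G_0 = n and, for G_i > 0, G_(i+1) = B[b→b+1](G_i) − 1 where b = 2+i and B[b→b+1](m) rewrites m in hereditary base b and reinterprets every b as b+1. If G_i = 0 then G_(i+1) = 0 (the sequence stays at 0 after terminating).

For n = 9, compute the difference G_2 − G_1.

(0) 9|_2 = 2^(2 + 1) + 1 ↦ 3^(3 + 1) + 1|_3 = 82 ⇒ 81
(1) 81|_3 = 3^(3 + 1) ↦ 4^(4 + 1)|_4 = 1024 ⇒ 1023

942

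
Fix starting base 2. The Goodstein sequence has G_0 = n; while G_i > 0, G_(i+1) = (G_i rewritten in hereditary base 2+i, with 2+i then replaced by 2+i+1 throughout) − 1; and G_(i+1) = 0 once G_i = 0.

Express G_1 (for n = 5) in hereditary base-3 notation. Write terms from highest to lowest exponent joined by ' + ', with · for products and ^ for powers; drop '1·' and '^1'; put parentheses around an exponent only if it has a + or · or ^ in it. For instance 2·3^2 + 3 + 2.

base 2: 5 = 2^2 + 1; at 3: 3^3 + 1 = 28; next = 27
base 3: 27 = 3^3; at 4: 4^4 = 256; next = 255

3^3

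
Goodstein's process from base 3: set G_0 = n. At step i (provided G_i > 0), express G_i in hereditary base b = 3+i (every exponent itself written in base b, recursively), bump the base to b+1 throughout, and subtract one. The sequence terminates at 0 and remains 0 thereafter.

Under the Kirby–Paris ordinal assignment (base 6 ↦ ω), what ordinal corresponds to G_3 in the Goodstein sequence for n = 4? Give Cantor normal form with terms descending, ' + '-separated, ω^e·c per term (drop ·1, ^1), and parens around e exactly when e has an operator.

3

G_0 = 4. HB_3(4) = 3 + 1. Bump = 5. G_1 = 4.
G_1 = 4. HB_4(4) = 4. Bump = 5. G_2 = 4.
G_2 = 4. HB_5(4) = 4. Bump = 4. G_3 = 3.
G_3 = 3. HB_6(3) = 3. Bump = 3. G_4 = 2.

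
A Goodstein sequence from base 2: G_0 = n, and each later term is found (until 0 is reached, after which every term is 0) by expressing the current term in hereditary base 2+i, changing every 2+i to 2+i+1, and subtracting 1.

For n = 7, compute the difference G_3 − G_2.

2868

G_0 = 7. HB_2(7) = 2^2 + 2 + 1. Bump = 31. G_1 = 30.
G_1 = 30. HB_3(30) = 3^3 + 3. Bump = 260. G_2 = 259.
G_2 = 259. HB_4(259) = 4^4 + 3. Bump = 3128. G_3 = 3127.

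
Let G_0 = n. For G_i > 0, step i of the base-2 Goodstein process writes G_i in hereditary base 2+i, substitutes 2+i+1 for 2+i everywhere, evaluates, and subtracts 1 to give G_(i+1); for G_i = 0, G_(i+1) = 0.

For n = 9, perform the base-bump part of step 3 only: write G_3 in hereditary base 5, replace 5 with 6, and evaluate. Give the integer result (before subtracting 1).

G_0 = 9. HB_2(9) = 2^(2 + 1) + 1. Bump = 82. G_1 = 81.
G_1 = 81. HB_3(81) = 3^(3 + 1). Bump = 1024. G_2 = 1023.
G_2 = 1023. HB_4(1023) = 3·4^4 + 3·4^3 + 3·4^2 + 3·4 + 3. Bump = 9843. G_3 = 9842.
G_3 = 9842. HB_5(9842) = 3·5^5 + 3·5^3 + 3·5^2 + 3·5 + 2. Bump = 140744. G_4 = 140743.

140744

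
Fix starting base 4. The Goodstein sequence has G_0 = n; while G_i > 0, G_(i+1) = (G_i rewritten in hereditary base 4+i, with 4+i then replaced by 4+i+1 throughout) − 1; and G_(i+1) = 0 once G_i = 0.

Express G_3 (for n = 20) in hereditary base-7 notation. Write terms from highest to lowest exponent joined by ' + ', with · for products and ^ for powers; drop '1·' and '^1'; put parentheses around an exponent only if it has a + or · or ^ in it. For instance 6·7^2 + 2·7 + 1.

7^2 + 2

G_0 = 20. HB_4(20) = 4^2 + 4. Bump = 30. G_1 = 29.
G_1 = 29. HB_5(29) = 5^2 + 4. Bump = 40. G_2 = 39.
G_2 = 39. HB_6(39) = 6^2 + 3. Bump = 52. G_3 = 51.
G_3 = 51. HB_7(51) = 7^2 + 2. Bump = 66. G_4 = 65.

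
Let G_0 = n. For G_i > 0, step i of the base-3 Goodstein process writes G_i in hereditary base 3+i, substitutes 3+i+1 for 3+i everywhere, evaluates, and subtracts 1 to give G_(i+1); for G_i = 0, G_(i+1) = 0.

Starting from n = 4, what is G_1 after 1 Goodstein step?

4

i=0: 4 = 3 + 1 (b=3); 3→4: 4 + 1 = 5; 5−1 = 4
i=1: 4 = 4 (b=4); 4→5: 5 = 5; 5−1 = 4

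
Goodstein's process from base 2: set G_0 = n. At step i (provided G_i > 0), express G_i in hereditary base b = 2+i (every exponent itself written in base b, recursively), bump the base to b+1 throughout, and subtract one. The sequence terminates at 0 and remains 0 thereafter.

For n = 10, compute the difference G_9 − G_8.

1376558683279

step 0: 10 = 2^(2 + 1) + 2; sub 3 for 2: 3^(3 + 1) + 3; = 84; G_1 = 84−1 = 83
step 1: 83 = 3^(3 + 1) + 2; sub 4 for 3: 4^(4 + 1) + 2; = 1026; G_2 = 1026−1 = 1025
step 2: 1025 = 4^(4 + 1) + 1; sub 5 for 4: 5^(5 + 1) + 1; = 15626; G_3 = 15626−1 = 15625
step 3: 15625 = 5^(5 + 1); sub 6 for 5: 6^(6 + 1); = 279936; G_4 = 279936−1 = 279935
step 4: 279935 = 5·6^6 + 5·6^5 + 5·6^4 + 5·6^3 + 5·6^2 + 5·6 + 5; sub 7 for 6: 5·7^7 + 5·7^5 + 5·7^4 + 5·7^3 + 5·7^2 + 5·7 + 5; = 4215755; G_5 = 4215755−1 = 4215754
step 5: 4215754 = 5·7^7 + 5·7^5 + 5·7^4 + 5·7^3 + 5·7^2 + 5·7 + 4; sub 8 for 7: 5·8^8 + 5·8^5 + 5·8^4 + 5·8^3 + 5·8^2 + 5·8 + 4; = 84073324; G_6 = 84073324−1 = 84073323
step 6: 84073323 = 5·8^8 + 5·8^5 + 5·8^4 + 5·8^3 + 5·8^2 + 5·8 + 3; sub 9 for 8: 5·9^9 + 5·9^5 + 5·9^4 + 5·9^3 + 5·9^2 + 5·9 + 3; = 1937434593; G_7 = 1937434593−1 = 1937434592
step 7: 1937434592 = 5·9^9 + 5·9^5 + 5·9^4 + 5·9^3 + 5·9^2 + 5·9 + 2; sub 10 for 9: 5·10^10 + 5·10^5 + 5·10^4 + 5·10^3 + 5·10^2 + 5·10 + 2; = 50000555552; G_8 = 50000555552−1 = 50000555551
step 8: 50000555551 = 5·10^10 + 5·10^5 + 5·10^4 + 5·10^3 + 5·10^2 + 5·10 + 1; sub 11 for 10: 5·11^11 + 5·11^5 + 5·11^4 + 5·11^3 + 5·11^2 + 5·11 + 1; = 1426559238831; G_9 = 1426559238831−1 = 1426559238830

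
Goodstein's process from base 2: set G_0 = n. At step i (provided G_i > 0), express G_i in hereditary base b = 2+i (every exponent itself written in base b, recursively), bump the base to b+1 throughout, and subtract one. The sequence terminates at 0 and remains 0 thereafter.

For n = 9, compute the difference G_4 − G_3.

130901

base 2: 9 = 2^(2 + 1) + 1; at 3: 3^(3 + 1) + 1 = 82; next = 81
base 3: 81 = 3^(3 + 1); at 4: 4^(4 + 1) = 1024; next = 1023
base 4: 1023 = 3·4^4 + 3·4^3 + 3·4^2 + 3·4 + 3; at 5: 3·5^5 + 3·5^3 + 3·5^2 + 3·5 + 3 = 9843; next = 9842
base 5: 9842 = 3·5^5 + 3·5^3 + 3·5^2 + 3·5 + 2; at 6: 3·6^6 + 3·6^3 + 3·6^2 + 3·6 + 2 = 140744; next = 140743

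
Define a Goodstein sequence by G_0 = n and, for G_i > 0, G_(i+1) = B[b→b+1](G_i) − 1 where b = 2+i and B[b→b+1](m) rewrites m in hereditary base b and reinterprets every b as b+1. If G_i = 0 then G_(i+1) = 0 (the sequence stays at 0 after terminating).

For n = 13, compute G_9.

3138428381103

i=0: 13 = 2^(2 + 1) + 2^2 + 1 (b=2); 2→3: 3^(3 + 1) + 3^3 + 1 = 109; 109−1 = 108
i=1: 108 = 3^(3 + 1) + 3^3 (b=3); 3→4: 4^(4 + 1) + 4^4 = 1280; 1280−1 = 1279
i=2: 1279 = 4^(4 + 1) + 3·4^3 + 3·4^2 + 3·4 + 3 (b=4); 4→5: 5^(5 + 1) + 3·5^3 + 3·5^2 + 3·5 + 3 = 16093; 16093−1 = 16092
i=3: 16092 = 5^(5 + 1) + 3·5^3 + 3·5^2 + 3·5 + 2 (b=5); 5→6: 6^(6 + 1) + 3·6^3 + 3·6^2 + 3·6 + 2 = 280712; 280712−1 = 280711
i=4: 280711 = 6^(6 + 1) + 3·6^3 + 3·6^2 + 3·6 + 1 (b=6); 6→7: 7^(7 + 1) + 3·7^3 + 3·7^2 + 3·7 + 1 = 5765999; 5765999−1 = 5765998
i=5: 5765998 = 7^(7 + 1) + 3·7^3 + 3·7^2 + 3·7 (b=7); 7→8: 8^(8 + 1) + 3·8^3 + 3·8^2 + 3·8 = 134219480; 134219480−1 = 134219479
i=6: 134219479 = 8^(8 + 1) + 3·8^3 + 3·8^2 + 2·8 + 7 (b=8); 8→9: 9^(9 + 1) + 3·9^3 + 3·9^2 + 2·9 + 7 = 3486786856; 3486786856−1 = 3486786855
i=7: 3486786855 = 9^(9 + 1) + 3·9^3 + 3·9^2 + 2·9 + 6 (b=9); 9→10: 10^(10 + 1) + 3·10^3 + 3·10^2 + 2·10 + 6 = 100000003326; 100000003326−1 = 100000003325
i=8: 100000003325 = 10^(10 + 1) + 3·10^3 + 3·10^2 + 2·10 + 5 (b=10); 10→11: 11^(11 + 1) + 3·11^3 + 3·11^2 + 2·11 + 5 = 3138428381104; 3138428381104−1 = 3138428381103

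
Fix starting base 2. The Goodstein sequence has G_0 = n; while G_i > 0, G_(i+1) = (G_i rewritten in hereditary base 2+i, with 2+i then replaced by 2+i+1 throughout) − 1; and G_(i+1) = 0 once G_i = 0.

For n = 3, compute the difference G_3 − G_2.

(0) 3|_2 = 2 + 1 ↦ 3 + 1|_3 = 4 ⇒ 3
(1) 3|_3 = 3 ↦ 4|_4 = 4 ⇒ 3
(2) 3|_4 = 3 ↦ 3|_5 = 3 ⇒ 2

-1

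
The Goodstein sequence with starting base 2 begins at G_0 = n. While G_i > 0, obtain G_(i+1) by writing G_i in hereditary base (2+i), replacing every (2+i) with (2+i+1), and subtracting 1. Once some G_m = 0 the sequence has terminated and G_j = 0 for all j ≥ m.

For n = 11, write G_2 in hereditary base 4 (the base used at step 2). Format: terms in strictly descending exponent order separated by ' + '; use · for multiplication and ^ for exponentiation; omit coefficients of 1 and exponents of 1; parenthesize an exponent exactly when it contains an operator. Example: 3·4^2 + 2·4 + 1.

4^(4 + 1) + 3

(0) 11|_2 = 2^(2 + 1) + 2 + 1 ↦ 3^(3 + 1) + 3 + 1|_3 = 85 ⇒ 84
(1) 84|_3 = 3^(3 + 1) + 3 ↦ 4^(4 + 1) + 4|_4 = 1028 ⇒ 1027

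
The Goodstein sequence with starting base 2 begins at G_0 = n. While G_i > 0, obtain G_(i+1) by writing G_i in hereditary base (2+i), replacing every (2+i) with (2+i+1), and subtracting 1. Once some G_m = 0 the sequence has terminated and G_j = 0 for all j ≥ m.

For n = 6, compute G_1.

step 0: 6 = 2^2 + 2; sub 3 for 2: 3^3 + 3; = 30; G_1 = 30−1 = 29
step 1: 29 = 3^3 + 2; sub 4 for 3: 4^4 + 2; = 258; G_2 = 258−1 = 257

29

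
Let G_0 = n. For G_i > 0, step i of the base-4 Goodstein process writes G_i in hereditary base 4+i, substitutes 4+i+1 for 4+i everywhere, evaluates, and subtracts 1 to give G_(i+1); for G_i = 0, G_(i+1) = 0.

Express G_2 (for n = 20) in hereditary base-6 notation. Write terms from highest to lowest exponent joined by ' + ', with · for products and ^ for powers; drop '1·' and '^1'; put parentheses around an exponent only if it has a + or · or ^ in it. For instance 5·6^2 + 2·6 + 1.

6^2 + 3

base 4: 20 = 4^2 + 4; at 5: 5^2 + 5 = 30; next = 29
base 5: 29 = 5^2 + 4; at 6: 6^2 + 4 = 40; next = 39
base 6: 39 = 6^2 + 3; at 7: 7^2 + 3 = 52; next = 51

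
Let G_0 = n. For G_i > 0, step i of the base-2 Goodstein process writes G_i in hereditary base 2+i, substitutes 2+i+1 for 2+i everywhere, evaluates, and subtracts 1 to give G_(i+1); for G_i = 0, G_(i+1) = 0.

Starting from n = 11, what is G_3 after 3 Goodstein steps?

15627

G_0=11  [base 2] 2^(2 + 1) + 2 + 1  →[2↦3]→  3^(3 + 1) + 3 + 1 = 85  −1 ⇒ G_1=84
G_1=84  [base 3] 3^(3 + 1) + 3  →[3↦4]→  4^(4 + 1) + 4 = 1028  −1 ⇒ G_2=1027
G_2=1027  [base 4] 4^(4 + 1) + 3  →[4↦5]→  5^(5 + 1) + 3 = 15628  −1 ⇒ G_3=15627
G_3=15627  [base 5] 5^(5 + 1) + 2  →[5↦6]→  6^(6 + 1) + 2 = 279938  −1 ⇒ G_4=279937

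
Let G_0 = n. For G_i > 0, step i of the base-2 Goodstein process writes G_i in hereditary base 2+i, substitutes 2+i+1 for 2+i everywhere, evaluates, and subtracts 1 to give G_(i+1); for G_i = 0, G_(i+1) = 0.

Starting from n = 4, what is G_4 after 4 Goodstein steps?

83

i=0: 4 = 2^2 (b=2); 2→3: 3^3 = 27; 27−1 = 26
i=1: 26 = 2·3^2 + 2·3 + 2 (b=3); 3→4: 2·4^2 + 2·4 + 2 = 42; 42−1 = 41
i=2: 41 = 2·4^2 + 2·4 + 1 (b=4); 4→5: 2·5^2 + 2·5 + 1 = 61; 61−1 = 60
i=3: 60 = 2·5^2 + 2·5 (b=5); 5→6: 2·6^2 + 2·6 = 84; 84−1 = 83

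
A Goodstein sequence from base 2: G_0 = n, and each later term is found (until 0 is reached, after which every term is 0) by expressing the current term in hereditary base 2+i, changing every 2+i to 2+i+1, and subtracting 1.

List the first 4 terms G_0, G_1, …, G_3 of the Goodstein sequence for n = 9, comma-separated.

i=0: 9 = 2^(2 + 1) + 1 (b=2); 2→3: 3^(3 + 1) + 1 = 82; 82−1 = 81
i=1: 81 = 3^(3 + 1) (b=3); 3→4: 4^(4 + 1) = 1024; 1024−1 = 1023
i=2: 1023 = 3·4^4 + 3·4^3 + 3·4^2 + 3·4 + 3 (b=4); 4→5: 3·5^5 + 3·5^3 + 3·5^2 + 3·5 + 3 = 9843; 9843−1 = 9842

9, 81, 1023, 9842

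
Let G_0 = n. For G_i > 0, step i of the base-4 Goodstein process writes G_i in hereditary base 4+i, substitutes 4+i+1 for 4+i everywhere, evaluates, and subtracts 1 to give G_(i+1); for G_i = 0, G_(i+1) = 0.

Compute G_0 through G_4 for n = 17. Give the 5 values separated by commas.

(0) 17|_4 = 4^2 + 1 ↦ 5^2 + 1|_5 = 26 ⇒ 25
(1) 25|_5 = 5^2 ↦ 6^2|_6 = 36 ⇒ 35
(2) 35|_6 = 5·6 + 5 ↦ 5·7 + 5|_7 = 40 ⇒ 39
(3) 39|_7 = 5·7 + 4 ↦ 5·8 + 4|_8 = 44 ⇒ 43

17, 25, 35, 39, 43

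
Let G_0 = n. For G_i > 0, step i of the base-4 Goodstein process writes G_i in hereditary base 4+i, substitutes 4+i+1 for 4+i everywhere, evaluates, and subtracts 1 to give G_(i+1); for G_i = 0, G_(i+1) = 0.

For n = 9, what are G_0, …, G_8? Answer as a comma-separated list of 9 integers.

[0] 9 ≡ 2·4 + 1 (base 4). Lift 5: 11. −1: 10.
[1] 10 ≡ 2·5 (base 5). Lift 6: 12. −1: 11.
[2] 11 ≡ 6 + 5 (base 6). Lift 7: 12. −1: 11.
[3] 11 ≡ 7 + 4 (base 7). Lift 8: 12. −1: 11.
[4] 11 ≡ 8 + 3 (base 8). Lift 9: 12. −1: 11.
[5] 11 ≡ 9 + 2 (base 9). Lift 10: 12. −1: 11.
[6] 11 ≡ 10 + 1 (base 10). Lift 11: 12. −1: 11.
[7] 11 ≡ 11 (base 11). Lift 12: 12. −1: 11.

9, 10, 11, 11, 11, 11, 11, 11, 11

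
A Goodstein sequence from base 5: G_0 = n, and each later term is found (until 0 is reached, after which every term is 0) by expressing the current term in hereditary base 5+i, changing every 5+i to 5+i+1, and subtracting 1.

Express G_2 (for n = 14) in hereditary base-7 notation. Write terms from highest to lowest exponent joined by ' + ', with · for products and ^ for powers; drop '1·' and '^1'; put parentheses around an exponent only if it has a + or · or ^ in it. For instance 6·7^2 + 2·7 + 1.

14 —HB5→ 2·5 + 4 —bump→ 2·6 + 4 = 16 —(−1)→ 15
15 —HB6→ 2·6 + 3 —bump→ 2·7 + 3 = 17 —(−1)→ 16

2·7 + 2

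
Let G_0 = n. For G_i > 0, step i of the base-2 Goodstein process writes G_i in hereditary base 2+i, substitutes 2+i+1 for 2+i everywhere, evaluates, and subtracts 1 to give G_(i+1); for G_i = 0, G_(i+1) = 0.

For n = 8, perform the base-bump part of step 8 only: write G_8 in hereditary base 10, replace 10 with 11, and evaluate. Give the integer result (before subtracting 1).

8 —HB2→ 2^(2 + 1) —bump→ 3^(3 + 1) = 81 —(−1)→ 80
80 —HB3→ 2·3^3 + 2·3^2 + 2·3 + 2 —bump→ 2·4^4 + 2·4^2 + 2·4 + 2 = 554 —(−1)→ 553
553 —HB4→ 2·4^4 + 2·4^2 + 2·4 + 1 —bump→ 2·5^5 + 2·5^2 + 2·5 + 1 = 6311 —(−1)→ 6310
6310 —HB5→ 2·5^5 + 2·5^2 + 2·5 —bump→ 2·6^6 + 2·6^2 + 2·6 = 93396 —(−1)→ 93395
93395 —HB6→ 2·6^6 + 2·6^2 + 6 + 5 —bump→ 2·7^7 + 2·7^2 + 7 + 5 = 1647196 —(−1)→ 1647195
1647195 —HB7→ 2·7^7 + 2·7^2 + 7 + 4 —bump→ 2·8^8 + 2·8^2 + 8 + 4 = 33554572 —(−1)→ 33554571
33554571 —HB8→ 2·8^8 + 2·8^2 + 8 + 3 —bump→ 2·9^9 + 2·9^2 + 9 + 3 = 774841152 —(−1)→ 774841151
774841151 —HB9→ 2·9^9 + 2·9^2 + 9 + 2 —bump→ 2·10^10 + 2·10^2 + 10 + 2 = 20000000212 —(−1)→ 20000000211

570623341476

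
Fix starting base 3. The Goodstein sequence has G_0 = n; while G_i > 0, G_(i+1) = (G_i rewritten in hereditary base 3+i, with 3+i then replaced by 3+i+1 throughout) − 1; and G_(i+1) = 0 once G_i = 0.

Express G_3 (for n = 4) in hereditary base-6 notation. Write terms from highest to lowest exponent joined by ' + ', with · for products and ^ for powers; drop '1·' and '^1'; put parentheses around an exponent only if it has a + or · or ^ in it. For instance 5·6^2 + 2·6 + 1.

3

step 0: 4 = 3 + 1; sub 4 for 3: 4 + 1; = 5; G_1 = 5−1 = 4
step 1: 4 = 4; sub 5 for 4: 5; = 5; G_2 = 5−1 = 4
step 2: 4 = 4; sub 6 for 5: 4; = 4; G_3 = 4−1 = 3
step 3: 3 = 3; sub 7 for 6: 3; = 3; G_4 = 3−1 = 2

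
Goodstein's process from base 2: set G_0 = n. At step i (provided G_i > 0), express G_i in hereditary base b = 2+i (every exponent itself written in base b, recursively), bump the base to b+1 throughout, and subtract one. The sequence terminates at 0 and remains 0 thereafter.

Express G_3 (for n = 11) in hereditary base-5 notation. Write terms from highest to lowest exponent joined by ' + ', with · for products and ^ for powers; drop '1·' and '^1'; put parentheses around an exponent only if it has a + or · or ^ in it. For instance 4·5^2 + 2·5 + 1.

[0] 11 ≡ 2^(2 + 1) + 2 + 1 (base 2). Lift 3: 85. −1: 84.
[1] 84 ≡ 3^(3 + 1) + 3 (base 3). Lift 4: 1028. −1: 1027.
[2] 1027 ≡ 4^(4 + 1) + 3 (base 4). Lift 5: 15628. −1: 15627.

5^(5 + 1) + 2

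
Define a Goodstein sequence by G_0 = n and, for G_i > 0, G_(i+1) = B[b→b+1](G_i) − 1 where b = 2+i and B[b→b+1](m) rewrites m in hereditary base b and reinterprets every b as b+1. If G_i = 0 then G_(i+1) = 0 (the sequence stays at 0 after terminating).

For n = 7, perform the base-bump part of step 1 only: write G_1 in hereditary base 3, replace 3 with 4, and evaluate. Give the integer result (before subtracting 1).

260

G_0=7  [base 2] 2^2 + 2 + 1  →[2↦3]→  3^3 + 3 + 1 = 31  −1 ⇒ G_1=30
G_1=30  [base 3] 3^3 + 3  →[3↦4]→  4^4 + 4 = 260  −1 ⇒ G_2=259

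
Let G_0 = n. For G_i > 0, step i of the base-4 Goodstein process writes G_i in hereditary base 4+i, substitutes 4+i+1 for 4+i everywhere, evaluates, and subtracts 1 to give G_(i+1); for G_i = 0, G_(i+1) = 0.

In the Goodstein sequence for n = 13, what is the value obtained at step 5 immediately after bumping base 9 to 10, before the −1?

22

(0) 13|_4 = 3·4 + 1 ↦ 3·5 + 1|_5 = 16 ⇒ 15
(1) 15|_5 = 3·5 ↦ 3·6|_6 = 18 ⇒ 17
(2) 17|_6 = 2·6 + 5 ↦ 2·7 + 5|_7 = 19 ⇒ 18
(3) 18|_7 = 2·7 + 4 ↦ 2·8 + 4|_8 = 20 ⇒ 19
(4) 19|_8 = 2·8 + 3 ↦ 2·9 + 3|_9 = 21 ⇒ 20
(5) 20|_9 = 2·9 + 2 ↦ 2·10 + 2|_10 = 22 ⇒ 21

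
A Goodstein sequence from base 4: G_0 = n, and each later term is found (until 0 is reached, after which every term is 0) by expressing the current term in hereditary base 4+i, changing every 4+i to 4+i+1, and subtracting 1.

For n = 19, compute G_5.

69

i=0: 19 = 4^2 + 3 (b=4); 4→5: 5^2 + 3 = 28; 28−1 = 27
i=1: 27 = 5^2 + 2 (b=5); 5→6: 6^2 + 2 = 38; 38−1 = 37
i=2: 37 = 6^2 + 1 (b=6); 6→7: 7^2 + 1 = 50; 50−1 = 49
i=3: 49 = 7^2 (b=7); 7→8: 8^2 = 64; 64−1 = 63
i=4: 63 = 7·8 + 7 (b=8); 8→9: 7·9 + 7 = 70; 70−1 = 69
i=5: 69 = 7·9 + 6 (b=9); 9→10: 7·10 + 6 = 76; 76−1 = 75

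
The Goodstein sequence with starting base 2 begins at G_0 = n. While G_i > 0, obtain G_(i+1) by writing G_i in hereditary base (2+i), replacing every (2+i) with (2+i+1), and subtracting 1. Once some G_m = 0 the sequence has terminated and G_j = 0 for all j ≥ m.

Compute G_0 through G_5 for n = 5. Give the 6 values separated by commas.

base 2: 5 = 2^2 + 1; at 3: 3^3 + 1 = 28; next = 27
base 3: 27 = 3^3; at 4: 4^4 = 256; next = 255
base 4: 255 = 3·4^3 + 3·4^2 + 3·4 + 3; at 5: 3·5^3 + 3·5^2 + 3·5 + 3 = 468; next = 467
base 5: 467 = 3·5^3 + 3·5^2 + 3·5 + 2; at 6: 3·6^3 + 3·6^2 + 3·6 + 2 = 776; next = 775
base 6: 775 = 3·6^3 + 3·6^2 + 3·6 + 1; at 7: 3·7^3 + 3·7^2 + 3·7 + 1 = 1198; next = 1197

5, 27, 255, 467, 775, 1197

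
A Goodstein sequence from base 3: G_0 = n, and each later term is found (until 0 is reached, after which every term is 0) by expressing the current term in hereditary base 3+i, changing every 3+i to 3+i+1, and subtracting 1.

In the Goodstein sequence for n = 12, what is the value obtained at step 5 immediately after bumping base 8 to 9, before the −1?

[0] 12 ≡ 3^2 + 3 (base 3). Lift 4: 20. −1: 19.
[1] 19 ≡ 4^2 + 3 (base 4). Lift 5: 28. −1: 27.
[2] 27 ≡ 5^2 + 2 (base 5). Lift 6: 38. −1: 37.
[3] 37 ≡ 6^2 + 1 (base 6). Lift 7: 50. −1: 49.
[4] 49 ≡ 7^2 (base 7). Lift 8: 64. −1: 63.

70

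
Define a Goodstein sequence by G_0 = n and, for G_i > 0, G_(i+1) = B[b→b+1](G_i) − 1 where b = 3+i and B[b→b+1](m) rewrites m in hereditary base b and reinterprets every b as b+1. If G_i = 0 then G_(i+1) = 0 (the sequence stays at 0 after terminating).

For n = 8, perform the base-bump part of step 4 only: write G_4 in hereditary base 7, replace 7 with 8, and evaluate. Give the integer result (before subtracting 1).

12

step 0: 8 = 2·3 + 2; sub 4 for 3: 2·4 + 2; = 10; G_1 = 10−1 = 9
step 1: 9 = 2·4 + 1; sub 5 for 4: 2·5 + 1; = 11; G_2 = 11−1 = 10
step 2: 10 = 2·5; sub 6 for 5: 2·6; = 12; G_3 = 12−1 = 11
step 3: 11 = 6 + 5; sub 7 for 6: 7 + 5; = 12; G_4 = 12−1 = 11
step 4: 11 = 7 + 4; sub 8 for 7: 8 + 4; = 12; G_5 = 12−1 = 11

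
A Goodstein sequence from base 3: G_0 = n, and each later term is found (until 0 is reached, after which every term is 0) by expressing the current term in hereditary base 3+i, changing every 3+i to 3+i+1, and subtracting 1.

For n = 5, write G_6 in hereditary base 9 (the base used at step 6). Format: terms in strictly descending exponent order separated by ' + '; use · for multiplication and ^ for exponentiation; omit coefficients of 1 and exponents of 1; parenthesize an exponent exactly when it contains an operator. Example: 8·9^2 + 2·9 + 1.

2

5 —HB3→ 3 + 2 —bump→ 4 + 2 = 6 —(−1)→ 5
5 —HB4→ 4 + 1 —bump→ 5 + 1 = 6 —(−1)→ 5
5 —HB5→ 5 —bump→ 6 = 6 —(−1)→ 5
5 —HB6→ 5 —bump→ 5 = 5 —(−1)→ 4
4 —HB7→ 4 —bump→ 4 = 4 —(−1)→ 3
3 —HB8→ 3 —bump→ 3 = 3 —(−1)→ 2
2 —HB9→ 2 —bump→ 2 = 2 —(−1)→ 1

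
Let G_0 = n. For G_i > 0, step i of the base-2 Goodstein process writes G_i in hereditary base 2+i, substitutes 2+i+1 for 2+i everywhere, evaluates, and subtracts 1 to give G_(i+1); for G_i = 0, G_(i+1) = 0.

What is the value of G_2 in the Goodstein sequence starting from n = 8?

553

G_0 = 8. HB_2(8) = 2^(2 + 1). Bump = 81. G_1 = 80.
G_1 = 80. HB_3(80) = 2·3^3 + 2·3^2 + 2·3 + 2. Bump = 554. G_2 = 553.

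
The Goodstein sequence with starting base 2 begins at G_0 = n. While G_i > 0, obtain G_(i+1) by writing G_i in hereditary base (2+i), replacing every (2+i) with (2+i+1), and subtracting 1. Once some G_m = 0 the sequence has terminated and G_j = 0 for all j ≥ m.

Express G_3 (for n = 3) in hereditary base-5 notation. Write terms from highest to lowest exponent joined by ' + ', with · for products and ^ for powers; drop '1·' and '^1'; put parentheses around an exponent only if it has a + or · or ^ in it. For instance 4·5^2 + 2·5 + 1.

i=0: 3 = 2 + 1 (b=2); 2→3: 3 + 1 = 4; 4−1 = 3
i=1: 3 = 3 (b=3); 3→4: 4 = 4; 4−1 = 3
i=2: 3 = 3 (b=4); 4→5: 3 = 3; 3−1 = 2

2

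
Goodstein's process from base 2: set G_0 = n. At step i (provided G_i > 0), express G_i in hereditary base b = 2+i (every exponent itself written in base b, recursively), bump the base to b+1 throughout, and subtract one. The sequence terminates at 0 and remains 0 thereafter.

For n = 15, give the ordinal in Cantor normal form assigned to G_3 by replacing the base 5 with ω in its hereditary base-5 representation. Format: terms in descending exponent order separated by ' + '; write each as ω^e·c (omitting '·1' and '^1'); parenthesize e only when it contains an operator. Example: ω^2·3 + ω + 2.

ω^(ω + 1) + ω^ω + 2

15 —HB2→ 2^(2 + 1) + 2^2 + 2 + 1 —bump→ 3^(3 + 1) + 3^3 + 3 + 1 = 112 —(−1)→ 111
111 —HB3→ 3^(3 + 1) + 3^3 + 3 —bump→ 4^(4 + 1) + 4^4 + 4 = 1284 —(−1)→ 1283
1283 —HB4→ 4^(4 + 1) + 4^4 + 3 —bump→ 5^(5 + 1) + 5^5 + 3 = 18753 —(−1)→ 18752
18752 —HB5→ 5^(5 + 1) + 5^5 + 2 —bump→ 6^(6 + 1) + 6^6 + 2 = 326594 —(−1)→ 326593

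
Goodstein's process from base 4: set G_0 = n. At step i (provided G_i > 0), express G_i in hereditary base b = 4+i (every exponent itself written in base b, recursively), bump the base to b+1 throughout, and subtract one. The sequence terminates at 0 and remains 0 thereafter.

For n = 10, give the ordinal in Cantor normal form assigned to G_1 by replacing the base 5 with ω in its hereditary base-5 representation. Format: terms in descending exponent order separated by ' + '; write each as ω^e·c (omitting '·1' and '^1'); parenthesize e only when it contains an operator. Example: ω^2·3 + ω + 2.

ω·2 + 1

step 0: 10 = 2·4 + 2; sub 5 for 4: 2·5 + 2; = 12; G_1 = 12−1 = 11
step 1: 11 = 2·5 + 1; sub 6 for 5: 2·6 + 1; = 13; G_2 = 13−1 = 12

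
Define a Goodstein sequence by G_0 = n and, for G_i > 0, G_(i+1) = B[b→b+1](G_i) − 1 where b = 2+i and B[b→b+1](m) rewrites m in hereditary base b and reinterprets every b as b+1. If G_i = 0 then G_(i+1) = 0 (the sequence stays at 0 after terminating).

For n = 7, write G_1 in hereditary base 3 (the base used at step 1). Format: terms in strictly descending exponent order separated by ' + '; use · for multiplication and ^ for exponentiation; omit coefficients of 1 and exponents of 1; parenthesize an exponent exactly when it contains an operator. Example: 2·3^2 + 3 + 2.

G_0=7  [base 2] 2^2 + 2 + 1  →[2↦3]→  3^3 + 3 + 1 = 31  −1 ⇒ G_1=30
G_1=30  [base 3] 3^3 + 3  →[3↦4]→  4^4 + 4 = 260  −1 ⇒ G_2=259

3^3 + 3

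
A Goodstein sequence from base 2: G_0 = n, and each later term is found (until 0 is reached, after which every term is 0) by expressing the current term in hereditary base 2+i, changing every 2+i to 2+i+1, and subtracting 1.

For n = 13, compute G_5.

5765998

[0] 13 ≡ 2^(2 + 1) + 2^2 + 1 (base 2). Lift 3: 109. −1: 108.
[1] 108 ≡ 3^(3 + 1) + 3^3 (base 3). Lift 4: 1280. −1: 1279.
[2] 1279 ≡ 4^(4 + 1) + 3·4^3 + 3·4^2 + 3·4 + 3 (base 4). Lift 5: 16093. −1: 16092.
[3] 16092 ≡ 5^(5 + 1) + 3·5^3 + 3·5^2 + 3·5 + 2 (base 5). Lift 6: 280712. −1: 280711.
[4] 280711 ≡ 6^(6 + 1) + 3·6^3 + 3·6^2 + 3·6 + 1 (base 6). Lift 7: 5765999. −1: 5765998.
[5] 5765998 ≡ 7^(7 + 1) + 3·7^3 + 3·7^2 + 3·7 (base 7). Lift 8: 134219480. −1: 134219479.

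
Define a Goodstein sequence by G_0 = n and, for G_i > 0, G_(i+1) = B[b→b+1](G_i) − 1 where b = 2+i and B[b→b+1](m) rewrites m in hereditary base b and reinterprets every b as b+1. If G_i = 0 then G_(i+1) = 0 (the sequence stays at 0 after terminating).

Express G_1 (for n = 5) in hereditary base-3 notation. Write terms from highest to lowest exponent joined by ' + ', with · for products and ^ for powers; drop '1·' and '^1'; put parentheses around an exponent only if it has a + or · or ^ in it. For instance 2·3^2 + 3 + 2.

G_0=5  [base 2] 2^2 + 1  →[2↦3]→  3^3 + 1 = 28  −1 ⇒ G_1=27
G_1=27  [base 3] 3^3  →[3↦4]→  4^4 = 256  −1 ⇒ G_2=255

3^3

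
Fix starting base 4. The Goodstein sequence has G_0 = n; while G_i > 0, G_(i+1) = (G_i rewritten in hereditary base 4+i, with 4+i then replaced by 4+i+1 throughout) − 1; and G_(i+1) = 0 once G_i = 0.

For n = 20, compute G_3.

51

i=0: 20 = 4^2 + 4 (b=4); 4→5: 5^2 + 5 = 30; 30−1 = 29
i=1: 29 = 5^2 + 4 (b=5); 5→6: 6^2 + 4 = 40; 40−1 = 39
i=2: 39 = 6^2 + 3 (b=6); 6→7: 7^2 + 3 = 52; 52−1 = 51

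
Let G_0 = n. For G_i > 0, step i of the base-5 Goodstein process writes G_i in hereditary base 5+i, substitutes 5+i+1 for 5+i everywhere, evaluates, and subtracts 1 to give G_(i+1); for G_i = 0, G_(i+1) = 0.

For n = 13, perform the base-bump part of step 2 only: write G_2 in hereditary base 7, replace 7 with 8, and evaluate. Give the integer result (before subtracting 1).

(0) 13|_5 = 2·5 + 3 ↦ 2·6 + 3|_6 = 15 ⇒ 14
(1) 14|_6 = 2·6 + 2 ↦ 2·7 + 2|_7 = 16 ⇒ 15
(2) 15|_7 = 2·7 + 1 ↦ 2·8 + 1|_8 = 17 ⇒ 16

17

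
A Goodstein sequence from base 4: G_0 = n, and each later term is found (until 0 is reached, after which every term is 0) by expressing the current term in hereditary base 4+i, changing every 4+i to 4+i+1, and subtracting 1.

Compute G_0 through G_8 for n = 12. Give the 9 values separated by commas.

12, 14, 15, 16, 17, 18, 19, 19, 19

i=0: 12 = 3·4 (b=4); 4→5: 3·5 = 15; 15−1 = 14
i=1: 14 = 2·5 + 4 (b=5); 5→6: 2·6 + 4 = 16; 16−1 = 15
i=2: 15 = 2·6 + 3 (b=6); 6→7: 2·7 + 3 = 17; 17−1 = 16
i=3: 16 = 2·7 + 2 (b=7); 7→8: 2·8 + 2 = 18; 18−1 = 17
i=4: 17 = 2·8 + 1 (b=8); 8→9: 2·9 + 1 = 19; 19−1 = 18
i=5: 18 = 2·9 (b=9); 9→10: 2·10 = 20; 20−1 = 19
i=6: 19 = 10 + 9 (b=10); 10→11: 11 + 9 = 20; 20−1 = 19
i=7: 19 = 11 + 8 (b=11); 11→12: 12 + 8 = 20; 20−1 = 19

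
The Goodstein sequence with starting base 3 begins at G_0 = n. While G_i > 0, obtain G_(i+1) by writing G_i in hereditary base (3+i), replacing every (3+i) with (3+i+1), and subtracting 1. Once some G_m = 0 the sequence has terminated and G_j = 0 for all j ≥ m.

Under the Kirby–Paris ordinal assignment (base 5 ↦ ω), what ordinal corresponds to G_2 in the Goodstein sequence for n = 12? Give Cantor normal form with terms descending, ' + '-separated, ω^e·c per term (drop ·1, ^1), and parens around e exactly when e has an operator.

G_0=12  [base 3] 3^2 + 3  →[3↦4]→  4^2 + 4 = 20  −1 ⇒ G_1=19
G_1=19  [base 4] 4^2 + 3  →[4↦5]→  5^2 + 3 = 28  −1 ⇒ G_2=27
G_2=27  [base 5] 5^2 + 2  →[5↦6]→  6^2 + 2 = 38  −1 ⇒ G_3=37

ω^2 + 2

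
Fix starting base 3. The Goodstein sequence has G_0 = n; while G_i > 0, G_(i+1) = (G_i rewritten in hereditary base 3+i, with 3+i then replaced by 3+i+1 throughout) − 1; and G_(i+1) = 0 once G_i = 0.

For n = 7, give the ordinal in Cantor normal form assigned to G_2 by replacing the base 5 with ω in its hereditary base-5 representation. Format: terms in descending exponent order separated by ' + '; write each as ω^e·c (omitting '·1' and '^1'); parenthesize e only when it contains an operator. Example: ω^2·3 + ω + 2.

ω + 4

7 —HB3→ 2·3 + 1 —bump→ 2·4 + 1 = 9 —(−1)→ 8
8 —HB4→ 2·4 —bump→ 2·5 = 10 —(−1)→ 9
9 —HB5→ 5 + 4 —bump→ 6 + 4 = 10 —(−1)→ 9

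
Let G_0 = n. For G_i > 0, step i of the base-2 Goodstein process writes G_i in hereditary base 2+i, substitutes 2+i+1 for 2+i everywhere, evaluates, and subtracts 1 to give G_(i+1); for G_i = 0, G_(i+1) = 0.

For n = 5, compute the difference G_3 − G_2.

(0) 5|_2 = 2^2 + 1 ↦ 3^3 + 1|_3 = 28 ⇒ 27
(1) 27|_3 = 3^3 ↦ 4^4|_4 = 256 ⇒ 255
(2) 255|_4 = 3·4^3 + 3·4^2 + 3·4 + 3 ↦ 3·5^3 + 3·5^2 + 3·5 + 3|_5 = 468 ⇒ 467

212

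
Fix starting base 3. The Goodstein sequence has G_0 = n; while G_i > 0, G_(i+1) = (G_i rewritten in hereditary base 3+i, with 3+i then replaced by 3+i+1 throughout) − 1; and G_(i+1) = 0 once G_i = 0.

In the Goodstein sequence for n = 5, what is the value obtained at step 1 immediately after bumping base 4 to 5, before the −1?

G_0 = 5. HB_3(5) = 3 + 2. Bump = 6. G_1 = 5.
G_1 = 5. HB_4(5) = 4 + 1. Bump = 6. G_2 = 5.

6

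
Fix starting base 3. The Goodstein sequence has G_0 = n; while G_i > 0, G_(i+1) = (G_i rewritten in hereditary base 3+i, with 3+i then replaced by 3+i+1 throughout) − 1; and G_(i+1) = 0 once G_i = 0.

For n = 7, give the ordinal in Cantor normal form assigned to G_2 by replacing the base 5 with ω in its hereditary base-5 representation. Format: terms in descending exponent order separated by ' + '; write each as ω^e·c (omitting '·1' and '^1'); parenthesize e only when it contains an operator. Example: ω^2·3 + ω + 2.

ω + 4

step 0: 7 = 2·3 + 1; sub 4 for 3: 2·4 + 1; = 9; G_1 = 9−1 = 8
step 1: 8 = 2·4; sub 5 for 4: 2·5; = 10; G_2 = 10−1 = 9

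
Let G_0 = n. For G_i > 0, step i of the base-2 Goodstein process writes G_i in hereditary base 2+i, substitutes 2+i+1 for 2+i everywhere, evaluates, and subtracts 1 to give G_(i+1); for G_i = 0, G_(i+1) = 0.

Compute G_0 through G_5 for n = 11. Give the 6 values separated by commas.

11, 84, 1027, 15627, 279937, 5764801

[0] 11 ≡ 2^(2 + 1) + 2 + 1 (base 2). Lift 3: 85. −1: 84.
[1] 84 ≡ 3^(3 + 1) + 3 (base 3). Lift 4: 1028. −1: 1027.
[2] 1027 ≡ 4^(4 + 1) + 3 (base 4). Lift 5: 15628. −1: 15627.
[3] 15627 ≡ 5^(5 + 1) + 2 (base 5). Lift 6: 279938. −1: 279937.
[4] 279937 ≡ 6^(6 + 1) + 1 (base 6). Lift 7: 5764802. −1: 5764801.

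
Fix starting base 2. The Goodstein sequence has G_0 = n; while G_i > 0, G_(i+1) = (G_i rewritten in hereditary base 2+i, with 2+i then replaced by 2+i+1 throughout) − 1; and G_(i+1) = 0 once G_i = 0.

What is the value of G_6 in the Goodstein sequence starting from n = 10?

base 2: 10 = 2^(2 + 1) + 2; at 3: 3^(3 + 1) + 3 = 84; next = 83
base 3: 83 = 3^(3 + 1) + 2; at 4: 4^(4 + 1) + 2 = 1026; next = 1025
base 4: 1025 = 4^(4 + 1) + 1; at 5: 5^(5 + 1) + 1 = 15626; next = 15625
base 5: 15625 = 5^(5 + 1); at 6: 6^(6 + 1) = 279936; next = 279935
base 6: 279935 = 5·6^6 + 5·6^5 + 5·6^4 + 5·6^3 + 5·6^2 + 5·6 + 5; at 7: 5·7^7 + 5·7^5 + 5·7^4 + 5·7^3 + 5·7^2 + 5·7 + 5 = 4215755; next = 4215754
base 7: 4215754 = 5·7^7 + 5·7^5 + 5·7^4 + 5·7^3 + 5·7^2 + 5·7 + 4; at 8: 5·8^8 + 5·8^5 + 5·8^4 + 5·8^3 + 5·8^2 + 5·8 + 4 = 84073324; next = 84073323
base 8: 84073323 = 5·8^8 + 5·8^5 + 5·8^4 + 5·8^3 + 5·8^2 + 5·8 + 3; at 9: 5·9^9 + 5·9^5 + 5·9^4 + 5·9^3 + 5·9^2 + 5·9 + 3 = 1937434593; next = 1937434592

84073323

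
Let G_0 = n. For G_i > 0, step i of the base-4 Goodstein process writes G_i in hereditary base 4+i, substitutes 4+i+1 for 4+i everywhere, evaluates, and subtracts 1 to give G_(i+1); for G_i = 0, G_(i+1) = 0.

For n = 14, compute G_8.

G_0 = 14. HB_4(14) = 3·4 + 2. Bump = 17. G_1 = 16.
G_1 = 16. HB_5(16) = 3·5 + 1. Bump = 19. G_2 = 18.
G_2 = 18. HB_6(18) = 3·6. Bump = 21. G_3 = 20.
G_3 = 20. HB_7(20) = 2·7 + 6. Bump = 22. G_4 = 21.
G_4 = 21. HB_8(21) = 2·8 + 5. Bump = 23. G_5 = 22.
G_5 = 22. HB_9(22) = 2·9 + 4. Bump = 24. G_6 = 23.
G_6 = 23. HB_10(23) = 2·10 + 3. Bump = 25. G_7 = 24.
G_7 = 24. HB_11(24) = 2·11 + 2. Bump = 26. G_8 = 25.

25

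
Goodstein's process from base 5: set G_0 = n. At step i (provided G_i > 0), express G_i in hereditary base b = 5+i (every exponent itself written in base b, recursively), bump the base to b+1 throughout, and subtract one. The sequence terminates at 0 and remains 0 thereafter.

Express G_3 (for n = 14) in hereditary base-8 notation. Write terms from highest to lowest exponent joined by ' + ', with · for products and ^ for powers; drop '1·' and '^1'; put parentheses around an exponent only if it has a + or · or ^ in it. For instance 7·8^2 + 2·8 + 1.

2·8 + 1

G_0=14  [base 5] 2·5 + 4  →[5↦6]→  2·6 + 4 = 16  −1 ⇒ G_1=15
G_1=15  [base 6] 2·6 + 3  →[6↦7]→  2·7 + 3 = 17  −1 ⇒ G_2=16
G_2=16  [base 7] 2·7 + 2  →[7↦8]→  2·8 + 2 = 18  −1 ⇒ G_3=17
G_3=17  [base 8] 2·8 + 1  →[8↦9]→  2·9 + 1 = 19  −1 ⇒ G_4=18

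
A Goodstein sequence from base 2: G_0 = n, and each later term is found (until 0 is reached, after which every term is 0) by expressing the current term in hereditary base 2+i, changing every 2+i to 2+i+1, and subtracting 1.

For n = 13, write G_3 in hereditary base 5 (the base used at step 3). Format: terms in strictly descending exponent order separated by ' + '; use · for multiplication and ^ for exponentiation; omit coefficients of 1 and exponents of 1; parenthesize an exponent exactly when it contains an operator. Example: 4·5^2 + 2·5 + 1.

5^(5 + 1) + 3·5^3 + 3·5^2 + 3·5 + 2

i=0: 13 = 2^(2 + 1) + 2^2 + 1 (b=2); 2→3: 3^(3 + 1) + 3^3 + 1 = 109; 109−1 = 108
i=1: 108 = 3^(3 + 1) + 3^3 (b=3); 3→4: 4^(4 + 1) + 4^4 = 1280; 1280−1 = 1279
i=2: 1279 = 4^(4 + 1) + 3·4^3 + 3·4^2 + 3·4 + 3 (b=4); 4→5: 5^(5 + 1) + 3·5^3 + 3·5^2 + 3·5 + 3 = 16093; 16093−1 = 16092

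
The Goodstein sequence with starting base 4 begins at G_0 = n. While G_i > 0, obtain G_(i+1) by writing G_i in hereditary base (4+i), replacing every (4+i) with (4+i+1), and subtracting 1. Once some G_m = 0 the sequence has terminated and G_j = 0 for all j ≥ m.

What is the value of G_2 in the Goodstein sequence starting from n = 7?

step 0: 7 = 4 + 3; sub 5 for 4: 5 + 3; = 8; G_1 = 8−1 = 7
step 1: 7 = 5 + 2; sub 6 for 5: 6 + 2; = 8; G_2 = 8−1 = 7

7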